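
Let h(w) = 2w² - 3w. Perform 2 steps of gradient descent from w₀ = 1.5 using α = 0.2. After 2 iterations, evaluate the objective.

-1.1232

h′(w) = 4w - 3
w₁ = 1.5 − 0.2·3 = 0.9
w₂ = 0.9 − 0.2·0.6 = 0.78
h(0.78) = -1.1232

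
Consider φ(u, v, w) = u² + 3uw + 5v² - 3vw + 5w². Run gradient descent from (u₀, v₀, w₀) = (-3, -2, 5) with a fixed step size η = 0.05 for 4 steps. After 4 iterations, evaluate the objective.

∇φ = (2u + 3w, 10v - 3w, 3u - 3v + 10w)
Step 1: at (-3, -2, 5), ∇φ = (9, -35, 47) → (-3, -2, 5) − 0.05·(9, -35, 47) = (-3.45, -0.25, 2.65)
Step 2: at (-3.45, -0.25, 2.65), ∇φ = (1.05, -10.45, 16.9) → (-3.45, -0.25, 2.65) − 0.05·(1.05, -10.45, 16.9) = (-3.5025, 0.2725, 1.805)
Step 3: at (-3.5025, 0.2725, 1.805), ∇φ = (-1.59, -2.69, 6.725) → (-3.5025, 0.2725, 1.805) − 0.05·(-1.59, -2.69, 6.725) = (-3.423, 0.407, 1.46875)
Step 4: at (-3.423, 0.407, 1.46875), ∇φ = (-2.43975, -0.33625, 3.1975) → (-3.423, 0.407, 1.46875) − 0.05·(-2.43975, -0.33625, 3.1975) = (-3.3010125, 0.4238125, 1.308875)
φ(-3.3010125, 0.4238125, 1.308875) = 5.7345465634375

5.7345465634375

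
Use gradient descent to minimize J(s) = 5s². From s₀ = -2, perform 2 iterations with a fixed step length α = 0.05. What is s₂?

-0.5

J′(s) = 10s
Step 1: J′(-2) = -20; s₁ = -2 − 0.05·(-20) = -1
Step 2: J′(-1) = -10; s₂ = -1 − 0.05·(-10) = -0.5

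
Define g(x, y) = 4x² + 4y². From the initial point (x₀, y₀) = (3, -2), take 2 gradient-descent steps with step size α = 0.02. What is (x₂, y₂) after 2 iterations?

∇g = (8x, 8y)
Step 1: at (3, -2), ∇g = (24, -16) → (3, -2) − 0.02·(24, -16) = (2.52, -1.68)
Step 2: at (2.52, -1.68), ∇g = (20.16, -13.44) → (2.52, -1.68) − 0.02·(20.16, -13.44) = (2.1168, -1.4112)

(2.1168, -1.4112)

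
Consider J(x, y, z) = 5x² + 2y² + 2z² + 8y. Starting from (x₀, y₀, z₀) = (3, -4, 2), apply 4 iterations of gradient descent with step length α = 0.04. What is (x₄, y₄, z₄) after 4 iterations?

∇J = (10x, 4y + 8, 4z)
Step 1: at (3, -4, 2), ∇J = (30, -8, 8) → (3, -4, 2) − 0.04·(30, -8, 8) = (1.8, -3.68, 1.68)
Step 2: at (1.8, -3.68, 1.68), ∇J = (18, -6.72, 6.72) → (1.8, -3.68, 1.68) − 0.04·(18, -6.72, 6.72) = (1.08, -3.4112, 1.4112)
Step 3: at (1.08, -3.4112, 1.4112), ∇J = (10.8, -5.6448, 5.6448) → (1.08, -3.4112, 1.4112) − 0.04·(10.8, -5.6448, 5.6448) = (0.648, -3.185408, 1.185408)
Step 4: at (0.648, -3.185408, 1.185408), ∇J = (6.48, -4.741632, 4.741632) → (0.648, -3.185408, 1.185408) − 0.04·(6.48, -4.741632, 4.741632) = (0.3888, -2.99574272, 0.99574272)

(0.3888, -2.99574272, 0.99574272)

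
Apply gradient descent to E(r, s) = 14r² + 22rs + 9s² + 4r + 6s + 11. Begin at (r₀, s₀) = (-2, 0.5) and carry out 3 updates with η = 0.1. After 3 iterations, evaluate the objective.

∇E = (28r + 22s + 4, 22r + 18s + 6)
(r₁, s₁) = (-2, 0.5) − 0.1·(-41, -29) = (2.1, 3.4)
(r₂, s₂) = (2.1, 3.4) − 0.1·(137.6, 113.4) = (-11.66, -7.94)
(r₃, s₃) = (-11.66, -7.94) − 0.1·(-497.16, -393.44) = (38.056, 31.404)
E(38.056, 31.404) = 55795.610576

55795.610576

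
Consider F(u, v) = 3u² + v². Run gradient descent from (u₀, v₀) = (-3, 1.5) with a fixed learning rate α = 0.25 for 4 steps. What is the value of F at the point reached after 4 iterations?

0.1142578125

∇F = (6u, 2v)
(u₁, v₁) = (-3, 1.5) − 0.25·(-18, 3) = (1.5, 0.75)
(u₂, v₂) = (1.5, 0.75) − 0.25·(9, 1.5) = (-0.75, 0.375)
(u₃, v₃) = (-0.75, 0.375) − 0.25·(-4.5, 0.75) = (0.375, 0.1875)
(u₄, v₄) = (0.375, 0.1875) − 0.25·(2.25, 0.375) = (-0.1875, 0.09375)
F(-0.1875, 0.09375) = 0.1142578125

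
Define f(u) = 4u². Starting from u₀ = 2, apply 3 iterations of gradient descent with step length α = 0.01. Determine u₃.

1.557376

f′(u) = 8u
u₁ = 2 − 0.01·16 = 1.84
u₂ = 1.84 − 0.01·14.72 = 1.6928
u₃ = 1.6928 − 0.01·13.5424 = 1.557376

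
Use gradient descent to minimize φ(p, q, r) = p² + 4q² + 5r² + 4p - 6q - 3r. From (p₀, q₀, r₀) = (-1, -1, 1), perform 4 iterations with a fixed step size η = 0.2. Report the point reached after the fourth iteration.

(-1.8704, 0.5232, 1)

∇φ = (2p + 4, 8q - 6, 10r - 3)
Step 1: at (-1, -1, 1), ∇φ = (2, -14, 7) → (-1, -1, 1) − 0.2·(2, -14, 7) = (-1.4, 1.8, -0.4)
Step 2: at (-1.4, 1.8, -0.4), ∇φ = (1.2, 8.4, -7) → (-1.4, 1.8, -0.4) − 0.2·(1.2, 8.4, -7) = (-1.64, 0.12, 1)
Step 3: at (-1.64, 0.12, 1), ∇φ = (0.72, -5.04, 7) → (-1.64, 0.12, 1) − 0.2·(0.72, -5.04, 7) = (-1.784, 1.128, -0.4)
Step 4: at (-1.784, 1.128, -0.4), ∇φ = (0.432, 3.024, -7) → (-1.784, 1.128, -0.4) − 0.2·(0.432, 3.024, -7) = (-1.8704, 0.5232, 1)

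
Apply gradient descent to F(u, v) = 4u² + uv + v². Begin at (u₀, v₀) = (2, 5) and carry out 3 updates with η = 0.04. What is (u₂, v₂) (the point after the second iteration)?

∇F = (8u + v, u + 2v)
(u₁, v₁) = (2, 5) − 0.04·(21, 12) = (1.16, 4.52)
(u₂, v₂) = (1.16, 4.52) − 0.04·(13.8, 10.2) = (0.608, 4.112)

(0.608, 4.112)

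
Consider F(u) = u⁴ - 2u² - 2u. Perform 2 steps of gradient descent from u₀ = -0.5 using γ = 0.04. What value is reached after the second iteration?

-0.45910528

F′(u) = 4u³ - 4u - 2
u₁ = -0.5 − 0.04·(-0.5) = -0.48
u₂ = -0.48 − 0.04·(-0.522368) = -0.45910528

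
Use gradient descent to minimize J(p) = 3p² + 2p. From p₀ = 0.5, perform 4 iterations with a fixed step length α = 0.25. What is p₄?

J′(p) = 6p + 2
Step 1: J′(0.5) = 5; p₁ = 0.5 − 0.25·5 = -0.75
Step 2: J′(-0.75) = -2.5; p₂ = -0.75 − 0.25·(-2.5) = -0.125
Step 3: J′(-0.125) = 1.25; p₃ = -0.125 − 0.25·1.25 = -0.4375
Step 4: J′(-0.4375) = -0.625; p₄ = -0.4375 − 0.25·(-0.625) = -0.28125

-0.28125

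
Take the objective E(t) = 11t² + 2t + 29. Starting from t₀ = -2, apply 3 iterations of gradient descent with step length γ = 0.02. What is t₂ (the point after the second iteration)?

-0.6896

E′(t) = 22t + 2
t₁ = -2 − 0.02·(-42) = -1.16
t₂ = -1.16 − 0.02·(-23.52) = -0.6896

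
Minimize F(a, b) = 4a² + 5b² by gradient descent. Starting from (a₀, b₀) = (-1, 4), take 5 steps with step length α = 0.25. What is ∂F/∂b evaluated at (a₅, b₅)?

-303.75

∇F = (8a, 10b)
(a₁, b₁) = (-1, 4) − 0.25·(-8, 40) = (1, -6)
(a₂, b₂) = (1, -6) − 0.25·(8, -60) = (-1, 9)
(a₃, b₃) = (-1, 9) − 0.25·(-8, 90) = (1, -13.5)
(a₄, b₄) = (1, -13.5) − 0.25·(8, -135) = (-1, 20.25)
(a₅, b₅) = (-1, 20.25) − 0.25·(-8, 202.5) = (1, -30.375)
∂F/∂b at (1, -30.375) = -303.75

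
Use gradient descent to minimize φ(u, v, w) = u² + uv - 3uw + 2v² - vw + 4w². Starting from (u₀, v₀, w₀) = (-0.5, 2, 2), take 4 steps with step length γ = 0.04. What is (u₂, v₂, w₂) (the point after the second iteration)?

∇φ = (2u + v - 3w, u + 4v - w, -3u - v + 8w)
(u₁, v₁, w₁) = (-0.5, 2, 2) − 0.04·(-5, 5.5, 15.5) = (-0.3, 1.78, 1.38)
(u₂, v₂, w₂) = (-0.3, 1.78, 1.38) − 0.04·(-2.96, 5.44, 10.16) = (-0.1816, 1.5624, 0.9736)

(-0.1816, 1.5624, 0.9736)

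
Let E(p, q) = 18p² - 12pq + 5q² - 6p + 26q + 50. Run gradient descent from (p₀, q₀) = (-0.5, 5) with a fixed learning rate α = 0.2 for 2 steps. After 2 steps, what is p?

-127.22

∇E = (36p - 12q - 6, -12p + 10q + 26)
(p₁, q₁) = (-0.5, 5) − 0.2·(-84, 82) = (16.3, -11.4)
(p₂, q₂) = (16.3, -11.4) − 0.2·(717.6, -283.6) = (-127.22, 45.32)
p = -127.22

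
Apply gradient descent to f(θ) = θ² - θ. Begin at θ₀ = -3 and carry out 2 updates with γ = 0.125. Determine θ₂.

f′(θ) = 2θ - 1
Step 1: f′(-3) = -7; θ₁ = -3 − 0.125·(-7) = -2.125
Step 2: f′(-2.125) = -5.25; θ₂ = -2.125 − 0.125·(-5.25) = -1.46875

-1.46875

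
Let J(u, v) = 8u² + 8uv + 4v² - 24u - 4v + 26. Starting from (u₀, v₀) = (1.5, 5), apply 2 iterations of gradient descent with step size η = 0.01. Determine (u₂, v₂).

∇J = (16u + 8v - 24, 8u + 8v - 4)
(u₁, v₁) = (1.5, 5) − 0.01·(40, 48) = (1.1, 4.52)
(u₂, v₂) = (1.1, 4.52) − 0.01·(29.76, 40.96) = (0.8024, 4.1104)

(0.8024, 4.1104)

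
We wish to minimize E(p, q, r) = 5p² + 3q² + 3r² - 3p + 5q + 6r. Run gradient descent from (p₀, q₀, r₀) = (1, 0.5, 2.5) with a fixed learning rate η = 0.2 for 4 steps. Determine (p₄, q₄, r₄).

(1, -0.8312, -0.9944)

∇E = (10p - 3, 6q + 5, 6r + 6)
(p₁, q₁, r₁) = (1, 0.5, 2.5) − 0.2·(7, 8, 21) = (-0.4, -1.1, -1.7)
(p₂, q₂, r₂) = (-0.4, -1.1, -1.7) − 0.2·(-7, -1.6, -4.2) = (1, -0.78, -0.86)
(p₃, q₃, r₃) = (1, -0.78, -0.86) − 0.2·(7, 0.32, 0.84) = (-0.4, -0.844, -1.028)
(p₄, q₄, r₄) = (-0.4, -0.844, -1.028) − 0.2·(-7, -0.064, -0.168) = (1, -0.8312, -0.9944)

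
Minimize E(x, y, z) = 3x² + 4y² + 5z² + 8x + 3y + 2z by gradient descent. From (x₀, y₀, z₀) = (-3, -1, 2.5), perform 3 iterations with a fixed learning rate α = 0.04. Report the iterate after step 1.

∇E = (6x + 8, 8y + 3, 10z + 2)
Step 1: at (-3, -1, 2.5), ∇E = (-10, -5, 27) → (-3, -1, 2.5) − 0.04·(-10, -5, 27) = (-2.6, -0.8, 1.42)

(-2.6, -0.8, 1.42)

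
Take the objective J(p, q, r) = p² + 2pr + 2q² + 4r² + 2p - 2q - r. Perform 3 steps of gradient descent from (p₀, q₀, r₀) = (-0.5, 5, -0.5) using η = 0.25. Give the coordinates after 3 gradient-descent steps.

∇J = (2p + 2r + 2, 4q - 2, 2p + 8r - 1)
Step 1: at (-0.5, 5, -0.5), ∇J = (0, 18, -6) → (-0.5, 5, -0.5) − 0.25·(0, 18, -6) = (-0.5, 0.5, 1)
Step 2: at (-0.5, 0.5, 1), ∇J = (3, 0, 6) → (-0.5, 0.5, 1) − 0.25·(3, 0, 6) = (-1.25, 0.5, -0.5)
Step 3: at (-1.25, 0.5, -0.5), ∇J = (-1.5, 0, -7.5) → (-1.25, 0.5, -0.5) − 0.25·(-1.5, 0, -7.5) = (-0.875, 0.5, 1.375)

(-0.875, 0.5, 1.375)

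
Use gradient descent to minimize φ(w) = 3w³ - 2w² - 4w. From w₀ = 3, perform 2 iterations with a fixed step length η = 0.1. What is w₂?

-15.525

φ′(w) = 9w² - 4w - 4
Step 1: φ′(3) = 65; w₁ = 3 − 0.1·65 = -3.5
Step 2: φ′(-3.5) = 120.25; w₂ = -3.5 − 0.1·120.25 = -15.525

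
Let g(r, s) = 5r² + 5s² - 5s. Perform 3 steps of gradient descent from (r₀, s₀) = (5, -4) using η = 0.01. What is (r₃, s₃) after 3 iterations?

(3.645, -2.7805)

∇g = (10r, 10s - 5)
(r₁, s₁) = (5, -4) − 0.01·(50, -45) = (4.5, -3.55)
(r₂, s₂) = (4.5, -3.55) − 0.01·(45, -40.5) = (4.05, -3.145)
(r₃, s₃) = (4.05, -3.145) − 0.01·(40.5, -36.45) = (3.645, -2.7805)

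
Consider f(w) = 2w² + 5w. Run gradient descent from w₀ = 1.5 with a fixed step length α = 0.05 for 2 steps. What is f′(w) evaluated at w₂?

7.04

f′(w) = 4w + 5
w₁ = 1.5 − 0.05·11 = 0.95
w₂ = 0.95 − 0.05·8.8 = 0.51
f′(w) at (0.51) = 7.04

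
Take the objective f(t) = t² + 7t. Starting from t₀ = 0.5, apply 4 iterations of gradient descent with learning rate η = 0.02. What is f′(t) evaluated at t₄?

f′(t) = 2t + 7
Step 1: f′(0.5) = 8; t₁ = 0.5 − 0.02·8 = 0.34
Step 2: f′(0.34) = 7.68; t₂ = 0.34 − 0.02·7.68 = 0.1864
Step 3: f′(0.1864) = 7.3728; t₃ = 0.1864 − 0.02·7.3728 = 0.038944
Step 4: f′(0.038944) = 7.077888; t₄ = 0.038944 − 0.02·7.077888 = -0.10261376
f′(t) at (-0.10261376) = 6.79477248

6.79477248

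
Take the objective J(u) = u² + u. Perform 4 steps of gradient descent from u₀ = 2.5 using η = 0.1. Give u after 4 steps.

0.7288

J′(u) = 2u + 1
Step 1: J′(2.5) = 6; u₁ = 2.5 − 0.1·6 = 1.9
Step 2: J′(1.9) = 4.8; u₂ = 1.9 − 0.1·4.8 = 1.42
Step 3: J′(1.42) = 3.84; u₃ = 1.42 − 0.1·3.84 = 1.036
Step 4: J′(1.036) = 3.072; u₄ = 1.036 − 0.1·3.072 = 0.7288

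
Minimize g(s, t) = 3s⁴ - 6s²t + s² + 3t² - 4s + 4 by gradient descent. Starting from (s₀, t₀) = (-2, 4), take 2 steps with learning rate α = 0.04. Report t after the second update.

3.717376

∇g = (12s³ - 12st + 2s - 4, -6s² + 6t)
(s₁, t₁) = (-2, 4) − 0.04·(-8, 0) = (-1.68, 4)
(s₂, t₂) = (-1.68, 4) − 0.04·(16.380416, 7.0656) = (-2.33521664, 3.717376)
t = 3.717376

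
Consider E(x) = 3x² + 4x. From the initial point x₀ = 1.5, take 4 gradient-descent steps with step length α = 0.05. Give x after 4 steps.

E′(x) = 6x + 4
Step 1: E′(1.5) = 13; x₁ = 1.5 − 0.05·13 = 0.85
Step 2: E′(0.85) = 9.1; x₂ = 0.85 − 0.05·9.1 = 0.395
Step 3: E′(0.395) = 6.37; x₃ = 0.395 − 0.05·6.37 = 0.0765
Step 4: E′(0.0765) = 4.459; x₄ = 0.0765 − 0.05·4.459 = -0.14645

-0.14645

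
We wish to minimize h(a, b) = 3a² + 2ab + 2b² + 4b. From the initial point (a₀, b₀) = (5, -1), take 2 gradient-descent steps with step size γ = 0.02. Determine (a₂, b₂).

∇h = (6a + 2b, 2a + 4b + 4)
(a₁, b₁) = (5, -1) − 0.02·(28, 10) = (4.44, -1.2)
(a₂, b₂) = (4.44, -1.2) − 0.02·(24.24, 8.08) = (3.9552, -1.3616)

(3.9552, -1.3616)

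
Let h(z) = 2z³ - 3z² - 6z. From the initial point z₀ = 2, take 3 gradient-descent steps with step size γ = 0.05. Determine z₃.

1.6260653

h′(z) = 6z² - 6z - 6
Step 1: h′(2) = 6; z₁ = 2 − 0.05·6 = 1.7
Step 2: h′(1.7) = 1.14; z₂ = 1.7 − 0.05·1.14 = 1.643
Step 3: h′(1.643) = 0.338694; z₃ = 1.643 − 0.05·0.338694 = 1.6260653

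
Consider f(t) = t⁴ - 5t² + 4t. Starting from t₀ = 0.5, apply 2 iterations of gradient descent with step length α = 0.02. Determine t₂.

0.52138792

f′(t) = 4t³ - 10t + 4
t₁ = 0.5 − 0.02·(-0.5) = 0.51
t₂ = 0.51 − 0.02·(-0.569396) = 0.52138792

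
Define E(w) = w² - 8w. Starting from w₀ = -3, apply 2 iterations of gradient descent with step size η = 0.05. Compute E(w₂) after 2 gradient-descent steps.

16.1489

E′(w) = 2w - 8
w₁ = -3 − 0.05·(-14) = -2.3
w₂ = -2.3 − 0.05·(-12.6) = -1.67
E(-1.67) = 16.1489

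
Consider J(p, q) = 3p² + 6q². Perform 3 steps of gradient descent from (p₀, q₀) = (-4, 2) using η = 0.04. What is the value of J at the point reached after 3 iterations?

∇J = (6p, 12q)
(p₁, q₁) = (-4, 2) − 0.04·(-24, 24) = (-3.04, 1.04)
(p₂, q₂) = (-3.04, 1.04) − 0.04·(-18.24, 12.48) = (-2.3104, 0.5408)
(p₃, q₃) = (-2.3104, 0.5408) − 0.04·(-13.8624, 6.4896) = (-1.755904, 0.281216)
J(-1.755904, 0.281216) = 9.724091203584

9.724091203584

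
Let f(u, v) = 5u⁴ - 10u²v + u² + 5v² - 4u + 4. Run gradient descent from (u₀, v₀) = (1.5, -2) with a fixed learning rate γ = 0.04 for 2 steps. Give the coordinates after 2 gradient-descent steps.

(33.8336128, 4.88944)

∇f = (20u³ - 20uv + 2u - 4, -10u² + 10v)
Step 1: at (1.5, -2), ∇f = (126.5, -42.5) → (1.5, -2) − 0.04·(126.5, -42.5) = (-3.56, -0.3)
Step 2: at (-3.56, -0.3), ∇f = (-934.84032, -129.736) → (-3.56, -0.3) − 0.04·(-934.84032, -129.736) = (33.8336128, 4.88944)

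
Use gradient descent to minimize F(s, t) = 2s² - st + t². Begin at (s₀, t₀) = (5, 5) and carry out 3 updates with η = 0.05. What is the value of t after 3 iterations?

∇F = (4s - t, -s + 2t)
(s₁, t₁) = (5, 5) − 0.05·(15, 5) = (4.25, 4.75)
(s₂, t₂) = (4.25, 4.75) − 0.05·(12.25, 5.25) = (3.6375, 4.4875)
(s₃, t₃) = (3.6375, 4.4875) − 0.05·(10.0625, 5.3375) = (3.134375, 4.220625)
t = 4.220625

4.220625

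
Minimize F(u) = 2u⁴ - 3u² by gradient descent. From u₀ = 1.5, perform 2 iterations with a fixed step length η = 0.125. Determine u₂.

F′(u) = 8u³ - 6u
u₁ = 1.5 − 0.125·18 = -0.75
u₂ = -0.75 − 0.125·1.125 = -0.890625

-0.890625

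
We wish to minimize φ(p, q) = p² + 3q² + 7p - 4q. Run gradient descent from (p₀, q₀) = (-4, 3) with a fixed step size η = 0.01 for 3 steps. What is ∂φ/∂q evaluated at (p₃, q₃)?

∇φ = (2p + 7, 6q - 4)
Step 1: at (-4, 3), ∇φ = (-1, 14) → (-4, 3) − 0.01·(-1, 14) = (-3.99, 2.86)
Step 2: at (-3.99, 2.86), ∇φ = (-0.98, 13.16) → (-3.99, 2.86) − 0.01·(-0.98, 13.16) = (-3.9802, 2.7284)
Step 3: at (-3.9802, 2.7284), ∇φ = (-0.9604, 12.3704) → (-3.9802, 2.7284) − 0.01·(-0.9604, 12.3704) = (-3.970596, 2.604696)
∂φ/∂q at (-3.970596, 2.604696) = 11.628176

11.628176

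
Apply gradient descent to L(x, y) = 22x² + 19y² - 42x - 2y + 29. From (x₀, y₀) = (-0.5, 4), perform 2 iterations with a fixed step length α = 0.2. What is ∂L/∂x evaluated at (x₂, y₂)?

-3893.76

∇L = (44x - 42, 38y - 2)
(x₁, y₁) = (-0.5, 4) − 0.2·(-64, 150) = (12.3, -26)
(x₂, y₂) = (12.3, -26) − 0.2·(499.2, -990) = (-87.54, 172)
∂L/∂x at (-87.54, 172) = -3893.76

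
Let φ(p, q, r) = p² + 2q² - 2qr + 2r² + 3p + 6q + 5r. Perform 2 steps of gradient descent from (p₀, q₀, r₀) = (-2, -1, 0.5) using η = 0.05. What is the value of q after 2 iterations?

-1.135

∇φ = (2p + 3, 4q - 2r + 6, -2q + 4r + 5)
(p₁, q₁, r₁) = (-2, -1, 0.5) − 0.05·(-1, 1, 9) = (-1.95, -1.05, 0.05)
(p₂, q₂, r₂) = (-1.95, -1.05, 0.05) − 0.05·(-0.9, 1.7, 7.3) = (-1.905, -1.135, -0.315)
q = -1.135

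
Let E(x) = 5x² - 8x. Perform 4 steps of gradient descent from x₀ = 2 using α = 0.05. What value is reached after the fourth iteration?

0.875

E′(x) = 10x - 8
x₁ = 2 − 0.05·12 = 1.4
x₂ = 1.4 − 0.05·6 = 1.1
x₃ = 1.1 − 0.05·3 = 0.95
x₄ = 0.95 − 0.05·1.5 = 0.875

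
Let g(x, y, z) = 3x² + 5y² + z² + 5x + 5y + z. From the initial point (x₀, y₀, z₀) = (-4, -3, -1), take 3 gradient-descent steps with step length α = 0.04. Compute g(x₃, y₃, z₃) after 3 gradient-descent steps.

∇g = (6x + 5, 10y + 5, 2z + 1)
(x₁, y₁, z₁) = (-4, -3, -1) − 0.04·(-19, -25, -1) = (-3.24, -2, -0.96)
(x₂, y₂, z₂) = (-3.24, -2, -0.96) − 0.04·(-14.44, -15, -0.92) = (-2.6624, -1.4, -0.9232)
(x₃, y₃, z₃) = (-2.6624, -1.4, -0.9232) − 0.04·(-10.9744, -9, -0.8464) = (-2.223424, -1.04, -0.889344)
g(-2.223424, -1.04, -0.889344) = 3.823311601664

3.823311601664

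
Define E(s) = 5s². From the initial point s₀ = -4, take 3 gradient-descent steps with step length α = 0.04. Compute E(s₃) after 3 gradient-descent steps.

E′(s) = 10s
Step 1: E′(-4) = -40; s₁ = -4 − 0.04·(-40) = -2.4
Step 2: E′(-2.4) = -24; s₂ = -2.4 − 0.04·(-24) = -1.44
Step 3: E′(-1.44) = -14.4; s₃ = -1.44 − 0.04·(-14.4) = -0.864
E(-0.864) = 3.73248

3.73248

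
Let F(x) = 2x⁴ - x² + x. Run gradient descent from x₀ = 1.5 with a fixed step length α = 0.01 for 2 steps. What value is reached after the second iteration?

F′(x) = 8x³ - 2x + 1
x₁ = 1.5 − 0.01·25 = 1.25
x₂ = 1.25 − 0.01·14.125 = 1.10875

1.10875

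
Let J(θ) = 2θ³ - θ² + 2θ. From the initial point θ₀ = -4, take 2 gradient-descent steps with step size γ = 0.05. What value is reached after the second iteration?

-36.277

J′(θ) = 6θ² - 2θ + 2
Step 1: J′(-4) = 106; θ₁ = -4 − 0.05·106 = -9.3
Step 2: J′(-9.3) = 539.54; θ₂ = -9.3 − 0.05·539.54 = -36.277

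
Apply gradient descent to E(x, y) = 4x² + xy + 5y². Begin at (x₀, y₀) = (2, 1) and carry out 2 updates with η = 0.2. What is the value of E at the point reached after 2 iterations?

21.0112

∇E = (8x + y, x + 10y)
(x₁, y₁) = (2, 1) − 0.2·(17, 12) = (-1.4, -1.4)
(x₂, y₂) = (-1.4, -1.4) − 0.2·(-12.6, -15.4) = (1.12, 1.68)
E(1.12, 1.68) = 21.0112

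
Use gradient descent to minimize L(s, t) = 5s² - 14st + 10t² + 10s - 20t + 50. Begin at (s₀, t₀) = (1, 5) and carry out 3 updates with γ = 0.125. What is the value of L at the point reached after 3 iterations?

∇L = (10s - 14t + 10, -14s + 20t - 20)
(s₁, t₁) = (1, 5) − 0.125·(-50, 66) = (7.25, -3.25)
(s₂, t₂) = (7.25, -3.25) − 0.125·(128, -186.5) = (-8.75, 20.0625)
(s₃, t₃) = (-8.75, 20.0625) − 0.125·(-358.375, 503.75) = (36.046875, -42.90625)
L(36.046875, -42.90625) = 47827.849853515625

47827.849853515625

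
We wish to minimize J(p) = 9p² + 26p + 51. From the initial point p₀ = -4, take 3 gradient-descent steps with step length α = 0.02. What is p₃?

-2.114368

J′(p) = 18p + 26
p₁ = -4 − 0.02·(-46) = -3.08
p₂ = -3.08 − 0.02·(-29.44) = -2.4912
p₃ = -2.4912 − 0.02·(-18.8416) = -2.114368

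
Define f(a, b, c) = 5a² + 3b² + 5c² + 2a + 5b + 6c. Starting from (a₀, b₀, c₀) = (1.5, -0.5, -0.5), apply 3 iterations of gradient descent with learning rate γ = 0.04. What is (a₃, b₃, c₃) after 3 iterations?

(0.1672, -0.687008, -0.5784)

∇f = (10a + 2, 6b + 5, 10c + 6)
(a₁, b₁, c₁) = (1.5, -0.5, -0.5) − 0.04·(17, 2, 1) = (0.82, -0.58, -0.54)
(a₂, b₂, c₂) = (0.82, -0.58, -0.54) − 0.04·(10.2, 1.52, 0.6) = (0.412, -0.6408, -0.564)
(a₃, b₃, c₃) = (0.412, -0.6408, -0.564) − 0.04·(6.12, 1.1552, 0.36) = (0.1672, -0.687008, -0.5784)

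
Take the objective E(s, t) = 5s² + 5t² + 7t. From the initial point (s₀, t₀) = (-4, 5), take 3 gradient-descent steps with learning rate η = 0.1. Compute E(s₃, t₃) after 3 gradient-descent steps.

∇E = (10s, 10t + 7)
(s₁, t₁) = (-4, 5) − 0.1·(-40, 57) = (0, -0.7)
(s₂, t₂) = (0, -0.7) − 0.1·(0, 0) = (0, -0.7)
(s₃, t₃) = (0, -0.7) − 0.1·(0, 0) = (0, -0.7)
E(0, -0.7) = -2.45

-2.45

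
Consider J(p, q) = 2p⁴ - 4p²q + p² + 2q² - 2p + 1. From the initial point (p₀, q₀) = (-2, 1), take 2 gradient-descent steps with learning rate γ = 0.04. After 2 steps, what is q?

∇J = (8p³ - 8pq + 2p - 2, -4p² + 4q)
Step 1: at (-2, 1), ∇J = (-54, -12) → (-2, 1) − 0.04·(-54, -12) = (0.16, 1.48)
Step 2: at (0.16, 1.48), ∇J = (-3.541632, 5.8176) → (0.16, 1.48) − 0.04·(-3.541632, 5.8176) = (0.30166528, 1.247296)
q = 1.247296

1.247296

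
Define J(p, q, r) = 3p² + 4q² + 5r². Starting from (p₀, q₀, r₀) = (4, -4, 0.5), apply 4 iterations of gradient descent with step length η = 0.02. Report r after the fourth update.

∇J = (6p, 8q, 10r)
(p₁, q₁, r₁) = (4, -4, 0.5) − 0.02·(24, -32, 5) = (3.52, -3.36, 0.4)
(p₂, q₂, r₂) = (3.52, -3.36, 0.4) − 0.02·(21.12, -26.88, 4) = (3.0976, -2.8224, 0.32)
(p₃, q₃, r₃) = (3.0976, -2.8224, 0.32) − 0.02·(18.5856, -22.5792, 3.2) = (2.725888, -2.370816, 0.256)
(p₄, q₄, r₄) = (2.725888, -2.370816, 0.256) − 0.02·(16.355328, -18.966528, 2.56) = (2.39878144, -1.99148544, 0.2048)
r = 0.2048

0.2048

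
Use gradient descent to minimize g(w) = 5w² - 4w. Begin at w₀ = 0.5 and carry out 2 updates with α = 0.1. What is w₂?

g′(w) = 10w - 4
w₁ = 0.5 − 0.1·1 = 0.4
w₂ = 0.4 − 0.1·0 = 0.4

0.4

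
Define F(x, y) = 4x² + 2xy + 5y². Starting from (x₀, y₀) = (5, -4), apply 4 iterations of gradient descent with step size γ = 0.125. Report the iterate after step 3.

∇F = (8x + 2y, 2x + 10y)
Step 1: at (5, -4), ∇F = (32, -30) → (5, -4) − 0.125·(32, -30) = (1, -0.25)
Step 2: at (1, -0.25), ∇F = (7.5, -0.5) → (1, -0.25) − 0.125·(7.5, -0.5) = (0.0625, -0.1875)
Step 3: at (0.0625, -0.1875), ∇F = (0.125, -1.75) → (0.0625, -0.1875) − 0.125·(0.125, -1.75) = (0.046875, 0.03125)

(0.046875, 0.03125)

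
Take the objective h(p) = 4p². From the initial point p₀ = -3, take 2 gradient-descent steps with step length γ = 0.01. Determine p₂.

h′(p) = 8p
Step 1: h′(-3) = -24; p₁ = -3 − 0.01·(-24) = -2.76
Step 2: h′(-2.76) = -22.08; p₂ = -2.76 − 0.01·(-22.08) = -2.5392

-2.5392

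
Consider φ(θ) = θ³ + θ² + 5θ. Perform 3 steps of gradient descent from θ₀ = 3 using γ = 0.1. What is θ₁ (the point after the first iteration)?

φ′(θ) = 3θ² + 2θ + 5
Step 1: φ′(3) = 38; θ₁ = 3 − 0.1·38 = -0.8

-0.8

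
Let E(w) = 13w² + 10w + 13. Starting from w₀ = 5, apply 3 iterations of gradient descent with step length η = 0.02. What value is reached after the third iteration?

E′(w) = 26w + 10
Step 1: E′(5) = 140; w₁ = 5 − 0.02·140 = 2.2
Step 2: E′(2.2) = 67.2; w₂ = 2.2 − 0.02·67.2 = 0.856
Step 3: E′(0.856) = 32.256; w₃ = 0.856 − 0.02·32.256 = 0.21088

0.21088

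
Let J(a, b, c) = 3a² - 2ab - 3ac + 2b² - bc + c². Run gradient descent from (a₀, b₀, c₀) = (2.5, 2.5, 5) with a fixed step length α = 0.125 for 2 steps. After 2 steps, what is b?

2.65625

∇J = (6a - 2b - 3c, -2a + 4b - c, -3a - b + 2c)
(a₁, b₁, c₁) = (2.5, 2.5, 5) − 0.125·(-5, 0, 0) = (3.125, 2.5, 5)
(a₂, b₂, c₂) = (3.125, 2.5, 5) − 0.125·(-1.25, -1.25, -1.875) = (3.28125, 2.65625, 5.234375)
b = 2.65625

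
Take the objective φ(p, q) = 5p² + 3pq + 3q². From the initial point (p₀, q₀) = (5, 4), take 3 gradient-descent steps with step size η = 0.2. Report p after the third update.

-12.8

∇φ = (10p + 3q, 3p + 6q)
(p₁, q₁) = (5, 4) − 0.2·(62, 39) = (-7.4, -3.8)
(p₂, q₂) = (-7.4, -3.8) − 0.2·(-85.4, -45) = (9.68, 5.2)
(p₃, q₃) = (9.68, 5.2) − 0.2·(112.4, 60.24) = (-12.8, -6.848)
p = -12.8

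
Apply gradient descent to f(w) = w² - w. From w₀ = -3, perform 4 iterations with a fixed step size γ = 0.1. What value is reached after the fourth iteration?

f′(w) = 2w - 1
w₁ = -3 − 0.1·(-7) = -2.3
w₂ = -2.3 − 0.1·(-5.6) = -1.74
w₃ = -1.74 − 0.1·(-4.48) = -1.292
w₄ = -1.292 − 0.1·(-3.584) = -0.9336

-0.9336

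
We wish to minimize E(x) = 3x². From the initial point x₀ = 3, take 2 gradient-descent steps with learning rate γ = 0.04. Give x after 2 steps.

1.7328

E′(x) = 6x
x₁ = 3 − 0.04·18 = 2.28
x₂ = 2.28 − 0.04·13.68 = 1.7328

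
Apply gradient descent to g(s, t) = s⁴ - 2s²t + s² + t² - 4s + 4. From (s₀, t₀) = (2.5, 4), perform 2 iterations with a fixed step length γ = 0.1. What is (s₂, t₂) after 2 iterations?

(0.78565, 3.5645)

∇g = (4s³ - 4st + 2s - 4, -2s² + 2t)
(s₁, t₁) = (2.5, 4) − 0.1·(23.5, -4.5) = (0.15, 4.45)
(s₂, t₂) = (0.15, 4.45) − 0.1·(-6.3565, 8.855) = (0.78565, 3.5645)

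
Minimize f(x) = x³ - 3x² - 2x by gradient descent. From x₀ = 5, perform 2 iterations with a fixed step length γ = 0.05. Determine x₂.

2.586625

f′(x) = 3x² - 6x - 2
Step 1: f′(5) = 43; x₁ = 5 − 0.05·43 = 2.85
Step 2: f′(2.85) = 5.2675; x₂ = 2.85 − 0.05·5.2675 = 2.586625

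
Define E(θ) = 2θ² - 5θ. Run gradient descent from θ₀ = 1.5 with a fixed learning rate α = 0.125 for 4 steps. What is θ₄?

E′(θ) = 4θ - 5
Step 1: E′(1.5) = 1; θ₁ = 1.5 − 0.125·1 = 1.375
Step 2: E′(1.375) = 0.5; θ₂ = 1.375 − 0.125·0.5 = 1.3125
Step 3: E′(1.3125) = 0.25; θ₃ = 1.3125 − 0.125·0.25 = 1.28125
Step 4: E′(1.28125) = 0.125; θ₄ = 1.28125 − 0.125·0.125 = 1.265625

1.265625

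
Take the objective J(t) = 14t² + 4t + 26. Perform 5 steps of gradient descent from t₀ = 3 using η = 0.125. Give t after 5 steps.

J′(t) = 28t + 4
t₁ = 3 − 0.125·88 = -8
t₂ = -8 − 0.125·(-220) = 19.5
t₃ = 19.5 − 0.125·550 = -49.25
t₄ = -49.25 − 0.125·(-1375) = 122.625
t₅ = 122.625 − 0.125·3437.5 = -307.0625

-307.0625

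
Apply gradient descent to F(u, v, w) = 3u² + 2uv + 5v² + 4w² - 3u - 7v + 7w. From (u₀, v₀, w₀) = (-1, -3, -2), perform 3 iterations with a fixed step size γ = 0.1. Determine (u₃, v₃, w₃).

(0.308, 0.636, -0.884)

∇F = (6u + 2v - 3, 2u + 10v - 7, 8w + 7)
Step 1: at (-1, -3, -2), ∇F = (-15, -39, -9) → (-1, -3, -2) − 0.1·(-15, -39, -9) = (0.5, 0.9, -1.1)
Step 2: at (0.5, 0.9, -1.1), ∇F = (1.8, 3, -1.8) → (0.5, 0.9, -1.1) − 0.1·(1.8, 3, -1.8) = (0.32, 0.6, -0.92)
Step 3: at (0.32, 0.6, -0.92), ∇F = (0.12, -0.36, -0.36) → (0.32, 0.6, -0.92) − 0.1·(0.12, -0.36, -0.36) = (0.308, 0.636, -0.884)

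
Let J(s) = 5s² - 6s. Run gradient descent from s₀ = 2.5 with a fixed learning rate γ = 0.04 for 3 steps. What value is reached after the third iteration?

1.0104

J′(s) = 10s - 6
s₁ = 2.5 − 0.04·19 = 1.74
s₂ = 1.74 − 0.04·11.4 = 1.284
s₃ = 1.284 − 0.04·6.84 = 1.0104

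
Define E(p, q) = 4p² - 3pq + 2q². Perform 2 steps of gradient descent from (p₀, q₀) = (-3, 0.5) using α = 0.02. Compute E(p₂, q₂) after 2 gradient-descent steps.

∇E = (8p - 3q, -3p + 4q)
(p₁, q₁) = (-3, 0.5) − 0.02·(-25.5, 11) = (-2.49, 0.28)
(p₂, q₂) = (-2.49, 0.28) − 0.02·(-20.76, 8.59) = (-2.0748, 0.1082)
E(-2.0748, 0.1082) = 17.91607472

17.91607472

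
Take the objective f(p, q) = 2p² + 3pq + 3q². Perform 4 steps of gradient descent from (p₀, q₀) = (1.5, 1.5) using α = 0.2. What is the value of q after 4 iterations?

0.24

∇f = (4p + 3q, 3p + 6q)
(p₁, q₁) = (1.5, 1.5) − 0.2·(10.5, 13.5) = (-0.6, -1.2)
(p₂, q₂) = (-0.6, -1.2) − 0.2·(-6, -9) = (0.6, 0.6)
(p₃, q₃) = (0.6, 0.6) − 0.2·(4.2, 5.4) = (-0.24, -0.48)
(p₄, q₄) = (-0.24, -0.48) − 0.2·(-2.4, -3.6) = (0.24, 0.24)
q = 0.24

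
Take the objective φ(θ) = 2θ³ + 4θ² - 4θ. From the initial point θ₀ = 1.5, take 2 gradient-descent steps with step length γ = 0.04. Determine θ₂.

0.496896

φ′(θ) = 6θ² + 8θ - 4
Step 1: φ′(1.5) = 21.5; θ₁ = 1.5 − 0.04·21.5 = 0.64
Step 2: φ′(0.64) = 3.5776; θ₂ = 0.64 − 0.04·3.5776 = 0.496896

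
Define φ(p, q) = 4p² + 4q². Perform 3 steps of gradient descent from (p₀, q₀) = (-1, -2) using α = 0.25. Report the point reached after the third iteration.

(1, 2)

∇φ = (8p, 8q)
Step 1: at (-1, -2), ∇φ = (-8, -16) → (-1, -2) − 0.25·(-8, -16) = (1, 2)
Step 2: at (1, 2), ∇φ = (8, 16) → (1, 2) − 0.25·(8, 16) = (-1, -2)
Step 3: at (-1, -2), ∇φ = (-8, -16) → (-1, -2) − 0.25·(-8, -16) = (1, 2)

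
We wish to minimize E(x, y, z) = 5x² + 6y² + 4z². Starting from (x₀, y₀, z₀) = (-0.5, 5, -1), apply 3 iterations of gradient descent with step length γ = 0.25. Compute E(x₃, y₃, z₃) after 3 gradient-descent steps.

9618.23828125

∇E = (10x, 12y, 8z)
(x₁, y₁, z₁) = (-0.5, 5, -1) − 0.25·(-5, 60, -8) = (0.75, -10, 1)
(x₂, y₂, z₂) = (0.75, -10, 1) − 0.25·(7.5, -120, 8) = (-1.125, 20, -1)
(x₃, y₃, z₃) = (-1.125, 20, -1) − 0.25·(-11.25, 240, -8) = (1.6875, -40, 1)
E(1.6875, -40, 1) = 9618.23828125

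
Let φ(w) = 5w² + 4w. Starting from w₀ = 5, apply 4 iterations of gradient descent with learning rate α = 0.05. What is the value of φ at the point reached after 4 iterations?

φ′(w) = 10w + 4
w₁ = 5 − 0.05·54 = 2.3
w₂ = 2.3 − 0.05·27 = 0.95
w₃ = 0.95 − 0.05·13.5 = 0.275
w₄ = 0.275 − 0.05·6.75 = -0.0625
φ(-0.0625) = -0.23046875

-0.23046875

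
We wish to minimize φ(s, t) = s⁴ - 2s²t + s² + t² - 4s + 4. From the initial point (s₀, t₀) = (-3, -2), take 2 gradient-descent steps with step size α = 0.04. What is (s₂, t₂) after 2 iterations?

∇φ = (4s³ - 4st + 2s - 4, -2s² + 2t)
Step 1: at (-3, -2), ∇φ = (-142, -22) → (-3, -2) − 0.04·(-142, -22) = (2.68, -1.12)
Step 2: at (2.68, -1.12), ∇φ = (90.361728, -16.6048) → (2.68, -1.12) − 0.04·(90.361728, -16.6048) = (-0.93446912, -0.455808)

(-0.93446912, -0.455808)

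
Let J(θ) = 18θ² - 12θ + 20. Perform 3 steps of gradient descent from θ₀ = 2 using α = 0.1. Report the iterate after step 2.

11.6

J′(θ) = 36θ - 12
θ₁ = 2 − 0.1·60 = -4
θ₂ = -4 − 0.1·(-156) = 11.6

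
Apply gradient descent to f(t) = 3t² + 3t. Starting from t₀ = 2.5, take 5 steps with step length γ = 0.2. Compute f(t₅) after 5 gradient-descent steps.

-0.7499972352

f′(t) = 6t + 3
Step 1: f′(2.5) = 18; t₁ = 2.5 − 0.2·18 = -1.1
Step 2: f′(-1.1) = -3.6; t₂ = -1.1 − 0.2·(-3.6) = -0.38
Step 3: f′(-0.38) = 0.72; t₃ = -0.38 − 0.2·0.72 = -0.524
Step 4: f′(-0.524) = -0.144; t₄ = -0.524 − 0.2·(-0.144) = -0.4952
Step 5: f′(-0.4952) = 0.0288; t₅ = -0.4952 − 0.2·0.0288 = -0.50096
f(-0.50096) = -0.7499972352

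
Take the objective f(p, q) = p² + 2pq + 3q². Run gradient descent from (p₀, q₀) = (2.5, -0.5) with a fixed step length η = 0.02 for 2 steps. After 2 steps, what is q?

-0.572

∇f = (2p + 2q, 2p + 6q)
Step 1: at (2.5, -0.5), ∇f = (4, 2) → (2.5, -0.5) − 0.02·(4, 2) = (2.42, -0.54)
Step 2: at (2.42, -0.54), ∇f = (3.76, 1.6) → (2.42, -0.54) − 0.02·(3.76, 1.6) = (2.3448, -0.572)
q = -0.572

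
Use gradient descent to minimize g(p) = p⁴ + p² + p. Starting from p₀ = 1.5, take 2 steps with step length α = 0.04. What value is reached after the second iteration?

0.61408

g′(p) = 4p³ + 2p + 1
Step 1: g′(1.5) = 17.5; p₁ = 1.5 − 0.04·17.5 = 0.8
Step 2: g′(0.8) = 4.648; p₂ = 0.8 − 0.04·4.648 = 0.61408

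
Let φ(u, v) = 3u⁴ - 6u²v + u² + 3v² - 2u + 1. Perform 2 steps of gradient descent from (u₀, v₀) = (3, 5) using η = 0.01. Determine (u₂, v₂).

∇φ = (12u³ - 12uv + 2u - 2, -6u² + 6v)
Step 1: at (3, 5), ∇φ = (148, -24) → (3, 5) − 0.01·(148, -24) = (1.52, 5.24)
Step 2: at (1.52, 5.24), ∇φ = (-52.395904, 17.5776) → (1.52, 5.24) − 0.01·(-52.395904, 17.5776) = (2.04395904, 5.064224)

(2.04395904, 5.064224)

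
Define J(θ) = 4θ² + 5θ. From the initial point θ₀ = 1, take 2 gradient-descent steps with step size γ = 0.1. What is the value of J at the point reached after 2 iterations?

J′(θ) = 8θ + 5
θ₁ = 1 − 0.1·13 = -0.3
θ₂ = -0.3 − 0.1·2.6 = -0.56
J(-0.56) = -1.5456

-1.5456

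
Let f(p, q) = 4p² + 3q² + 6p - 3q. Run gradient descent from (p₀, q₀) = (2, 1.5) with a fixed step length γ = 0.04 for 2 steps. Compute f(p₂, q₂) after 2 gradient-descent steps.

∇f = (8p + 6, 6q - 3)
(p₁, q₁) = (2, 1.5) − 0.04·(22, 6) = (1.12, 1.26)
(p₂, q₂) = (1.12, 1.26) − 0.04·(14.96, 4.56) = (0.5216, 1.0776)
f(0.5216, 1.0776) = 4.46873152

4.46873152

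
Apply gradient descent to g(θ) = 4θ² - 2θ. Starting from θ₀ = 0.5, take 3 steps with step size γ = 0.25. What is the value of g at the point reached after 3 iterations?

g′(θ) = 8θ - 2
Step 1: g′(0.5) = 2; θ₁ = 0.5 − 0.25·2 = 0
Step 2: g′(0) = -2; θ₂ = 0 − 0.25·(-2) = 0.5
Step 3: g′(0.5) = 2; θ₃ = 0.5 − 0.25·2 = 0
g(0) = 0

0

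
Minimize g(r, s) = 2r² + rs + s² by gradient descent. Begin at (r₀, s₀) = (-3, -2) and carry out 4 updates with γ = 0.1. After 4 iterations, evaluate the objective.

∇g = (4r + s, r + 2s)
(r₁, s₁) = (-3, -2) − 0.1·(-14, -7) = (-1.6, -1.3)
(r₂, s₂) = (-1.6, -1.3) − 0.1·(-7.7, -4.2) = (-0.83, -0.88)
(r₃, s₃) = (-0.83, -0.88) − 0.1·(-4.2, -2.59) = (-0.41, -0.621)
(r₄, s₄) = (-0.41, -0.621) − 0.1·(-2.261, -1.652) = (-0.1839, -0.4558)
g(-0.1839, -0.4558) = 0.35921368

0.35921368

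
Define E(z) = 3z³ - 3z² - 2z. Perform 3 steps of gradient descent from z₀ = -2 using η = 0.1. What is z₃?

E′(z) = 9z² - 6z - 2
z₁ = -2 − 0.1·46 = -6.6
z₂ = -6.6 − 0.1·429.64 = -49.564
z₃ = -49.564 − 0.1·22404.694864 = -2290.0334864

-2290.0334864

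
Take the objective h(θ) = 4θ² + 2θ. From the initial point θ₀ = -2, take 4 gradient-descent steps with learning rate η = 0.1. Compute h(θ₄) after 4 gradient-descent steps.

h′(θ) = 8θ + 2
θ₁ = -2 − 0.1·(-14) = -0.6
θ₂ = -0.6 − 0.1·(-2.8) = -0.32
θ₃ = -0.32 − 0.1·(-0.56) = -0.264
θ₄ = -0.264 − 0.1·(-0.112) = -0.2528
h(-0.2528) = -0.24996864

-0.24996864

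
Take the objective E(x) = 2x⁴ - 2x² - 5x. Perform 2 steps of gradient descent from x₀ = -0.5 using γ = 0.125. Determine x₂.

E′(x) = 8x³ - 4x - 5
Step 1: E′(-0.5) = -4; x₁ = -0.5 − 0.125·(-4) = 0
Step 2: E′(0) = -5; x₂ = 0 − 0.125·(-5) = 0.625

0.625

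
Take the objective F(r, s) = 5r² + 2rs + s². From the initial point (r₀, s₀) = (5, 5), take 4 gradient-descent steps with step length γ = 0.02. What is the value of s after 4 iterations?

3.7354624

∇F = (10r + 2s, 2r + 2s)
Step 1: at (5, 5), ∇F = (60, 20) → (5, 5) − 0.02·(60, 20) = (3.8, 4.6)
Step 2: at (3.8, 4.6), ∇F = (47.2, 16.8) → (3.8, 4.6) − 0.02·(47.2, 16.8) = (2.856, 4.264)
Step 3: at (2.856, 4.264), ∇F = (37.088, 14.24) → (2.856, 4.264) − 0.02·(37.088, 14.24) = (2.11424, 3.9792)
Step 4: at (2.11424, 3.9792), ∇F = (29.1008, 12.18688) → (2.11424, 3.9792) − 0.02·(29.1008, 12.18688) = (1.532224, 3.7354624)
s = 3.7354624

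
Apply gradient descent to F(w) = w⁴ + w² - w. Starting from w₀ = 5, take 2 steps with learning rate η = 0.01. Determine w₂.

-0.07817084

F′(w) = 4w³ + 2w - 1
w₁ = 5 − 0.01·509 = -0.09
w₂ = -0.09 − 0.01·(-1.182916) = -0.07817084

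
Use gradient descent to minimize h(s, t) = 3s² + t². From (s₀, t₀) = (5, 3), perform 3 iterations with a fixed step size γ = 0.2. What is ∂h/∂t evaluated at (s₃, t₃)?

∇h = (6s, 2t)
Step 1: at (5, 3), ∇h = (30, 6) → (5, 3) − 0.2·(30, 6) = (-1, 1.8)
Step 2: at (-1, 1.8), ∇h = (-6, 3.6) → (-1, 1.8) − 0.2·(-6, 3.6) = (0.2, 1.08)
Step 3: at (0.2, 1.08), ∇h = (1.2, 2.16) → (0.2, 1.08) − 0.2·(1.2, 2.16) = (-0.04, 0.648)
∂h/∂t at (-0.04, 0.648) = 1.296

1.296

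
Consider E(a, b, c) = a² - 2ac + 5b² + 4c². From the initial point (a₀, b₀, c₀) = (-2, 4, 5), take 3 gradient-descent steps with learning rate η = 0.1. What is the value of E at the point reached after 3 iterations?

∇E = (2a - 2c, 10b, -2a + 8c)
(a₁, b₁, c₁) = (-2, 4, 5) − 0.1·(-14, 40, 44) = (-0.6, 0, 0.6)
(a₂, b₂, c₂) = (-0.6, 0, 0.6) − 0.1·(-2.4, 0, 6) = (-0.36, 0, 0)
(a₃, b₃, c₃) = (-0.36, 0, 0) − 0.1·(-0.72, 0, 0.72) = (-0.288, 0, -0.072)
E(-0.288, 0, -0.072) = 0.062208

0.062208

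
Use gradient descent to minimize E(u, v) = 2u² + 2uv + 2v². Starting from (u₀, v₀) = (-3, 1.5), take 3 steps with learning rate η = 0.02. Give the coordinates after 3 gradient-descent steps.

∇E = (4u + 2v, 2u + 4v)
Step 1: at (-3, 1.5), ∇E = (-9, 0) → (-3, 1.5) − 0.02·(-9, 0) = (-2.82, 1.5)
Step 2: at (-2.82, 1.5), ∇E = (-8.28, 0.36) → (-2.82, 1.5) − 0.02·(-8.28, 0.36) = (-2.6544, 1.4928)
Step 3: at (-2.6544, 1.4928), ∇E = (-7.632, 0.6624) → (-2.6544, 1.4928) − 0.02·(-7.632, 0.6624) = (-2.50176, 1.479552)

(-2.50176, 1.479552)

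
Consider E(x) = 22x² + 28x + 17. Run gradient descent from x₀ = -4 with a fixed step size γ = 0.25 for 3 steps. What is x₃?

E′(x) = 44x + 28
x₁ = -4 − 0.25·(-148) = 33
x₂ = 33 − 0.25·1480 = -337
x₃ = -337 − 0.25·(-14800) = 3363

3363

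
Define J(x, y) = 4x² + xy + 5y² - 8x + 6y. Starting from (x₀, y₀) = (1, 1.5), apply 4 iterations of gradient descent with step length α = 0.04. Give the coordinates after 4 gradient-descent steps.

∇J = (8x + y - 8, x + 10y + 6)
Step 1: at (1, 1.5), ∇J = (1.5, 22) → (1, 1.5) − 0.04·(1.5, 22) = (0.94, 0.62)
Step 2: at (0.94, 0.62), ∇J = (0.14, 13.14) → (0.94, 0.62) − 0.04·(0.14, 13.14) = (0.9344, 0.0944)
Step 3: at (0.9344, 0.0944), ∇J = (-0.4304, 7.8784) → (0.9344, 0.0944) − 0.04·(-0.4304, 7.8784) = (0.951616, -0.220736)
Step 4: at (0.951616, -0.220736), ∇J = (-0.607808, 4.744256) → (0.951616, -0.220736) − 0.04·(-0.607808, 4.744256) = (0.97592832, -0.41050624)

(0.97592832, -0.41050624)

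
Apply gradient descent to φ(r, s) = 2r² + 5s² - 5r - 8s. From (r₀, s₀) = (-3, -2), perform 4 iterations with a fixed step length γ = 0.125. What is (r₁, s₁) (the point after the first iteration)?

(-0.875, 1.5)

∇φ = (4r - 5, 10s - 8)
Step 1: at (-3, -2), ∇φ = (-17, -28) → (-3, -2) − 0.125·(-17, -28) = (-0.875, 1.5)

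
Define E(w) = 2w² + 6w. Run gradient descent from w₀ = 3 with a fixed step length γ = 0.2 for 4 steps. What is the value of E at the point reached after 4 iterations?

-4.49989632

E′(w) = 4w + 6
Step 1: E′(3) = 18; w₁ = 3 − 0.2·18 = -0.6
Step 2: E′(-0.6) = 3.6; w₂ = -0.6 − 0.2·3.6 = -1.32
Step 3: E′(-1.32) = 0.72; w₃ = -1.32 − 0.2·0.72 = -1.464
Step 4: E′(-1.464) = 0.144; w₄ = -1.464 − 0.2·0.144 = -1.4928
E(-1.4928) = -4.49989632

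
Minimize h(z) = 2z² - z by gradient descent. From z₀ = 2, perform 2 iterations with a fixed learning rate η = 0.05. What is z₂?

1.37

h′(z) = 4z - 1
z₁ = 2 − 0.05·7 = 1.65
z₂ = 1.65 − 0.05·5.6 = 1.37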